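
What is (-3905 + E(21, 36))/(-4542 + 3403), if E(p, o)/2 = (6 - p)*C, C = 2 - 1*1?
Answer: 3935/1139 ≈ 3.4548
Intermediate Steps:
C = 1 (C = 2 - 1 = 1)
E(p, o) = 12 - 2*p (E(p, o) = 2*((6 - p)*1) = 2*(6 - p) = 12 - 2*p)
(-3905 + E(21, 36))/(-4542 + 3403) = (-3905 + (12 - 2*21))/(-4542 + 3403) = (-3905 + (12 - 42))/(-1139) = (-3905 - 30)*(-1/1139) = -3935*(-1/1139) = 3935/1139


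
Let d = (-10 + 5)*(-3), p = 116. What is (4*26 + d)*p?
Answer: 13804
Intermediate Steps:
d = 15 (d = -5*(-3) = 15)
(4*26 + d)*p = (4*26 + 15)*116 = (104 + 15)*116 = 119*116 = 13804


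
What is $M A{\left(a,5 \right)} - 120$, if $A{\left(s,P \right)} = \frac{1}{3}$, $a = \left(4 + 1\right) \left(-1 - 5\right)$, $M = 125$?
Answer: $- \frac{235}{3} \approx -78.333$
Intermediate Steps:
$a = -30$ ($a = 5 \left(-6\right) = -30$)
$A{\left(s,P \right)} = \frac{1}{3}$
$M A{\left(a,5 \right)} - 120 = 125 \cdot \frac{1}{3} - 120 = \frac{125}{3} - 120 = - \frac{235}{3}$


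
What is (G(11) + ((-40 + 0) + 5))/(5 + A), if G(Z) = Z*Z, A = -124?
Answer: -86/119 ≈ -0.72269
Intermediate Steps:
G(Z) = Z**2
(G(11) + ((-40 + 0) + 5))/(5 + A) = (11**2 + ((-40 + 0) + 5))/(5 - 124) = (121 + (-40 + 5))/(-119) = -(121 - 35)/119 = -1/119*86 = -86/119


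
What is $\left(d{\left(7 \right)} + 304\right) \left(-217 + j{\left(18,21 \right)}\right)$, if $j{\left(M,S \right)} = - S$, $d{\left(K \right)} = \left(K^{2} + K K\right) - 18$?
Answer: $-91392$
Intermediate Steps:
$d{\left(K \right)} = -18 + 2 K^{2}$ ($d{\left(K \right)} = \left(K^{2} + K^{2}\right) - 18 = 2 K^{2} - 18 = -18 + 2 K^{2}$)
$\left(d{\left(7 \right)} + 304\right) \left(-217 + j{\left(18,21 \right)}\right) = \left(\left(-18 + 2 \cdot 7^{2}\right) + 304\right) \left(-217 - 21\right) = \left(\left(-18 + 2 \cdot 49\right) + 304\right) \left(-217 - 21\right) = \left(\left(-18 + 98\right) + 304\right) \left(-238\right) = \left(80 + 304\right) \left(-238\right) = 384 \left(-238\right) = -91392$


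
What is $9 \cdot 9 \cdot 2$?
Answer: $162$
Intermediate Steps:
$9 \cdot 9 \cdot 2 = 81 \cdot 2 = 162$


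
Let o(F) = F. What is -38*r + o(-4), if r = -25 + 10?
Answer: 566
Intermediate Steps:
r = -15
-38*r + o(-4) = -38*(-15) - 4 = 570 - 4 = 566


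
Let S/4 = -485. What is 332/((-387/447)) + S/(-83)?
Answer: -3855584/10707 ≈ -360.10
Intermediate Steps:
S = -1940 (S = 4*(-485) = -1940)
332/((-387/447)) + S/(-83) = 332/((-387/447)) - 1940/(-83) = 332/((-387*1/447)) - 1940*(-1/83) = 332/(-129/149) + 1940/83 = 332*(-149/129) + 1940/83 = -49468/129 + 1940/83 = -3855584/10707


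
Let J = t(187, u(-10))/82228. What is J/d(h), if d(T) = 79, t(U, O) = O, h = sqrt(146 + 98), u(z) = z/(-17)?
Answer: 5/55216102 ≈ 9.0553e-8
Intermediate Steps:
u(z) = -z/17 (u(z) = z*(-1/17) = -z/17)
h = 2*sqrt(61) (h = sqrt(244) = 2*sqrt(61) ≈ 15.620)
J = 5/698938 (J = -1/17*(-10)/82228 = (10/17)*(1/82228) = 5/698938 ≈ 7.1537e-6)
J/d(h) = (5/698938)/79 = (5/698938)*(1/79) = 5/55216102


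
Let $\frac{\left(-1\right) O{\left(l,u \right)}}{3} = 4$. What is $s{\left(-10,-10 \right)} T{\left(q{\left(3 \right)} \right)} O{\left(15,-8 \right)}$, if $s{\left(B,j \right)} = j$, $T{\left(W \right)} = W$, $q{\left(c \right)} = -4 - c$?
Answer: $-840$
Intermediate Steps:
$O{\left(l,u \right)} = -12$ ($O{\left(l,u \right)} = \left(-3\right) 4 = -12$)
$s{\left(-10,-10 \right)} T{\left(q{\left(3 \right)} \right)} O{\left(15,-8 \right)} = - 10 \left(-4 - 3\right) \left(-12\right) = \left(-10\right) \left(-7\right) \left(-12\right) = 70 \left(-12\right) = -840$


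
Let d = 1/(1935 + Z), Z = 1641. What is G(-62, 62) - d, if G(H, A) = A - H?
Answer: 443423/3576 ≈ 124.00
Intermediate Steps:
d = 1/3576 (d = 1/(1935 + 1641) = 1/3576 ≈ 0.00027964)
G(-62, 62) - d = (62 - 1*(-62)) - 1*1/3576 = (62 + 62) - 1/3576 = 124 - 1/3576 = 443423/3576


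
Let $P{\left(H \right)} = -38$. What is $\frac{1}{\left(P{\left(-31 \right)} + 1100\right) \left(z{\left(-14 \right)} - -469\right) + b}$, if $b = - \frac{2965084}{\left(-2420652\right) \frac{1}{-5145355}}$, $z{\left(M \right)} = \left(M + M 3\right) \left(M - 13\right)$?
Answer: $- \frac{605163}{2540947213219} \approx -2.3816 \cdot 10^{-7}$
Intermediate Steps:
$z{\left(M \right)} = 4 M \left(-13 + M\right)$ ($z{\left(M \right)} = \left(M + 3 M\right) \left(-13 + M\right) = 4 M \left(-13 + M\right)$)
$b = - \frac{3814102446205}{605163}$ ($b = - \frac{2965084}{\left(-2420652\right) \left(- \frac{1}{5145355}\right)} = - \frac{2965084}{\frac{2420652}{5145355}} = \left(-2965084\right) \frac{5145355}{2420652} = - \frac{3814102446205}{605163} \approx -6.3026 \cdot 10^{6}$)
$\frac{1}{\left(P{\left(-31 \right)} + 1100\right) \left(z{\left(-14 \right)} - -469\right) + b} = \frac{1}{\left(-38 + 1100\right) \left(4 \left(-14\right) \left(-13 - 14\right) - -469\right) - \frac{3814102446205}{605163}} = \frac{1}{1062 \left(4 \left(-14\right) \left(-27\right) + 469\right) - \frac{3814102446205}{605163}} = \frac{1}{1062 \left(1512 + 469\right) - \frac{3814102446205}{605163}} = \frac{1}{1062 \cdot 1981 - \frac{3814102446205}{605163}} = \frac{1}{2103822 - \frac{3814102446205}{605163}} = \frac{1}{- \frac{2540947213219}{605163}} = - \frac{605163}{2540947213219}$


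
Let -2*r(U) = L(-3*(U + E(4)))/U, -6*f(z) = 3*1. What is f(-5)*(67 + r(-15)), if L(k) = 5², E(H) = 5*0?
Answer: -407/12 ≈ -33.917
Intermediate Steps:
E(H) = 0
f(z) = -½ (f(z) = -1/2 = -⅙*3 = -½)
L(k) = 25
r(U) = -25/(2*U)
f(-5)*(67 + r(-15)) = -(67 - 25/2/(-15))/2 = -(67 - 25/2*(-1/15))/2 = -(67 + ⅚)/2 = -½*407/6 = -407/12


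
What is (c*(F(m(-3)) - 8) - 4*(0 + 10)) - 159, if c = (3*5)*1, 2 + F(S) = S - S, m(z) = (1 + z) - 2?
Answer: -349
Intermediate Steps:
m(z) = -1 + z
F(S) = -2 (F(S) = -2 + (S - S) = -2 + 0 = -2)
c = 15 (c = 15*1 = 15)
(c*(F(m(-3)) - 8) - 4*(0 + 10)) - 159 = (15*(-2 - 8) - 4*(0 + 10)) - 159 = (15*(-10) - 4*10) - 159 = (-150 - 40) - 159 = -190 - 159 = -349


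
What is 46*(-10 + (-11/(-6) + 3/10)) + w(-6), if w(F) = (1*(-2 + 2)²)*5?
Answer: -5428/15 ≈ -361.87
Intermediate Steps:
w(F) = 0 (w(F) = (1*0²)*5 = (1*0)*5 = 0*5 = 0)
46*(-10 + (-11/(-6) + 3/10)) + w(-6) = 46*(-10 + (-11/(-6) + 3/10)) + 0 = 46*(-10 + (-11*(-⅙) + 3*(⅒))) + 0 = 46*(-10 + (11/6 + 3/10)) + 0 = 46*(-10 + 32/15) + 0 = 46*(-118/15) + 0 = -5428/15 + 0 = -5428/15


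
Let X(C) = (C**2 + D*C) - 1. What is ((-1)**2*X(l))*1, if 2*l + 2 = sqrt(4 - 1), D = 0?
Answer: 3/4 - sqrt(3) ≈ -0.98205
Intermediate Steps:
l = -1 + sqrt(3)/2 (l = -1 + sqrt(4 - 1)/2 = -1 + sqrt(3)/2 ≈ -0.13397)
X(C) = -1 + C**2 (X(C) = (C**2 + 0*C) - 1 = (C**2 + 0) - 1 = C**2 - 1 = -1 + C**2)
((-1)**2*X(l))*1 = ((-1)**2*(-1 + (-1 + sqrt(3)/2)**2))*1 = (1*(-1 + (-1 + sqrt(3)/2)**2))*1 = (-1 + (-1 + sqrt(3)/2)**2)*1 = -1 + (-1 + sqrt(3)/2)**2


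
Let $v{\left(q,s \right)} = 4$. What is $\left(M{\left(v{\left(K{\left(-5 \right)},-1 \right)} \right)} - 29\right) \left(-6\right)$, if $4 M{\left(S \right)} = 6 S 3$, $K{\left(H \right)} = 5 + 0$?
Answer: $66$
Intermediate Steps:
$K{\left(H \right)} = 5$
$M{\left(S \right)} = \frac{9 S}{2}$ ($M{\left(S \right)} = \frac{6 S 3}{4} = \frac{18 S}{4} = \frac{9 S}{2}$)
$\left(M{\left(v{\left(K{\left(-5 \right)},-1 \right)} \right)} - 29\right) \left(-6\right) = \left(\frac{9}{2} \cdot 4 - 29\right) \left(-6\right) = \left(18 - 29\right) \left(-6\right) = \left(-11\right) \left(-6\right) = 66$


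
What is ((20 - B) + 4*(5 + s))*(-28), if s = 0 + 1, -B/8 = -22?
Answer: 3696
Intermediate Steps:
B = 176 (B = -8*(-22) = 176)
s = 1
((20 - B) + 4*(5 + s))*(-28) = ((20 - 1*176) + 4*(5 + 1))*(-28) = ((20 - 176) + 4*6)*(-28) = (-156 + 24)*(-28) = -132*(-28) = 3696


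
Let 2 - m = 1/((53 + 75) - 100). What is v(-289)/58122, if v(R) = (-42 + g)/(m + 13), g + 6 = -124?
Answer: -2408/12176559 ≈ -0.00019776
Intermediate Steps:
g = -130 (g = -6 - 124 = -130)
m = 55/28 (m = 2 - 1/((53 + 75) - 100) = 2 - 1/(128 - 100) = 2 - 1/28 = 55/28 ≈ 1.9643)
v(R) = -4816/419 (v(R) = (-42 - 130)/(55/28 + 13) = -172/419/28 = -172*28/419 = -4816/419)
v(-289)/58122 = -4816/419/58122 = -4816/419*1/58122 = -2408/12176559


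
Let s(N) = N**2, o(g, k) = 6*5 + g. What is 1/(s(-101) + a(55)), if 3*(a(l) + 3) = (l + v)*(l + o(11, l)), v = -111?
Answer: 1/8406 ≈ 0.00011896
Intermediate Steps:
o(g, k) = 30 + g
a(l) = -3 + (-111 + l)*(41 + l)/3 (a(l) = -3 + ((l - 111)*(l + (30 + 11)))/3 = -3 + ((-111 + l)*(l + 41))/3 = -3 + ((-111 + l)*(41 + l))/3 = -3 + (-111 + l)*(41 + l)/3)
1/(s(-101) + a(55)) = 1/((-101)**2 + (-1520 - 70/3*55 + (1/3)*55**2)) = 1/(10201 + (-1520 - 3850/3 + (1/3)*3025)) = 1/(10201 + (-1520 - 3850/3 + 3025/3)) = 1/(10201 - 1795) = 1/8406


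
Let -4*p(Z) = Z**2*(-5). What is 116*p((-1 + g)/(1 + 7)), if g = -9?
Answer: 3625/16 ≈ 226.56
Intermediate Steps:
p(Z) = 5*Z**2/4 (p(Z) = -Z**2*(-5)/4 = -(-5)*Z**2/4 = 5*Z**2/4)
116*p((-1 + g)/(1 + 7)) = 116*(5*((-1 - 9)/(1 + 7))**2/4) = 116*(5*(-10/8)**2/4) = 116*(5*(-10*1/8)**2/4) = 116*(5*(-5/4)**2/4) = 116*((5/4)*(25/16)) = 116*(125/64) = 3625/16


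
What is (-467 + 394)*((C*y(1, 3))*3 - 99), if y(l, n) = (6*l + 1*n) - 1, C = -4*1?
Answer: 14235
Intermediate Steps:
C = -4
y(l, n) = -1 + n + 6*l (y(l, n) = (6*l + n) - 1 = (n + 6*l) - 1 = -1 + n + 6*l)
(-467 + 394)*((C*y(1, 3))*3 - 99) = (-467 + 394)*(-4*(-1 + 3 + 6*1)*3 - 99) = -73*(-4*(-1 + 3 + 6)*3 - 99) = -73*(-4*8*3 - 99) = -73*(-32*3 - 99) = -73*(-96 - 99) = -73*(-195) = 14235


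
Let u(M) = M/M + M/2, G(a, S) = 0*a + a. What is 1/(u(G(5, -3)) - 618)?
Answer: -2/1229 ≈ -0.0016273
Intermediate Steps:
G(a, S) = a (G(a, S) = 0 + a = a)
u(M) = 1 + M/2 (u(M) = 1 + M*(½) = 1 + M/2)
1/(u(G(5, -3)) - 618) = 1/((1 + (½)*5) - 618) = 1/((1 + 5/2) - 618) = 1/(7/2 - 618) = 1/(-1229/2) = -2/1229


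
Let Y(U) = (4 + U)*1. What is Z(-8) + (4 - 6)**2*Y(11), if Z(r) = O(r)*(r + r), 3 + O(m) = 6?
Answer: 12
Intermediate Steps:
Y(U) = 4 + U
O(m) = 3 (O(m) = -3 + 6 = 3)
Z(r) = 6*r (Z(r) = 3*(r + r) = 3*(2*r) = 6*r)
Z(-8) + (4 - 6)**2*Y(11) = 6*(-8) + (4 - 6)**2*(4 + 11) = -48 + (-2)**2*15 = -48 + 4*15 = -48 + 60 = 12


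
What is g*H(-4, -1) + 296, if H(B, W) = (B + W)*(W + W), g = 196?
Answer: 2256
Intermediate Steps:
H(B, W) = 2*W*(B + W) (H(B, W) = (B + W)*(2*W) = 2*W*(B + W))
g*H(-4, -1) + 296 = 196*(2*(-1)*(-4 - 1)) + 296 = 196*(2*(-1)*(-5)) + 296 = 196*10 + 296 = 1960 + 296 = 2256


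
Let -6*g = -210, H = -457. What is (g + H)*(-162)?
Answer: 68364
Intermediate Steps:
g = 35 (g = -1/6*(-210) = 35)
(g + H)*(-162) = (35 - 457)*(-162) = -422*(-162) = 68364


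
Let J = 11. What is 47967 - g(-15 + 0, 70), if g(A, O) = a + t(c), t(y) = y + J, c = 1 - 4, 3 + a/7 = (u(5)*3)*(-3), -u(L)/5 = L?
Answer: 46405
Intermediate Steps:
u(L) = -5*L
a = 1554 (a = -21 + 7*((-5*5*3)*(-3)) = -21 + 7*(-25*3*(-3)) = -21 + 7*(-75*(-3)) = -21 + 7*225 = -21 + 1575 = 1554)
c = -3
t(y) = 11 + y (t(y) = y + 11 = 11 + y)
g(A, O) = 1562 (g(A, O) = 1554 + (11 - 3) = 1554 + 8 = 1562)
47967 - g(-15 + 0, 70) = 47967 - 1*1562 = 47967 - 1562 = 46405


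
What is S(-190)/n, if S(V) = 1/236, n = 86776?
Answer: 1/20479136 ≈ 4.8830e-8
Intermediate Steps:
S(V) = 1/236
S(-190)/n = (1/236)/86776 = (1/236)*(1/86776) = 1/20479136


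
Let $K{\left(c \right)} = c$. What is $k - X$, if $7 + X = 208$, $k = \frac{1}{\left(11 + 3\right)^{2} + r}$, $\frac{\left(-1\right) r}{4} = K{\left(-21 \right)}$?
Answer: $- \frac{56279}{280} \approx -201.0$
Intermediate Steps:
$r = 84$ ($r = \left(-4\right) \left(-21\right) = 84$)
$k = \frac{1}{280}$ ($k = \frac{1}{\left(11 + 3\right)^{2} + 84} = \frac{1}{14^{2} + 84} = \frac{1}{196 + 84} = \frac{1}{280} \approx 0.0035714$)
$X = 201$ ($X = -7 + 208 = 201$)
$k - X = \frac{1}{280} - 201 = - \frac{56279}{280}$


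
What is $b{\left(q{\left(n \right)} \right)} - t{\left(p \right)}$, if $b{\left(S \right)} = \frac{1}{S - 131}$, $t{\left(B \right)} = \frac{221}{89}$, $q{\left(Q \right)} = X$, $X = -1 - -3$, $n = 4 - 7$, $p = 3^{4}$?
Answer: $- \frac{28598}{11481} \approx -2.4909$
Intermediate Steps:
$p = 81$
$n = -3$ ($n = 4 - 7 = -3$)
$X = 2$ ($X = -1 + 3 = 2$)
$q{\left(Q \right)} = 2$
$t{\left(B \right)} = \frac{221}{89}$ ($t{\left(B \right)} = 221 \cdot \frac{1}{89} = \frac{221}{89}$)
$b{\left(S \right)} = \frac{1}{-131 + S}$
$b{\left(q{\left(n \right)} \right)} - t{\left(p \right)} = \frac{1}{-131 + 2} - \frac{221}{89} = \frac{1}{-129} - \frac{221}{89} = - \frac{1}{129} - \frac{221}{89} = - \frac{28598}{11481}$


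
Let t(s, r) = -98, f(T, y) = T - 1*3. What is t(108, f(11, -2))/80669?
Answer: -98/80669 ≈ -0.0012148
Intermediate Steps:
f(T, y) = -3 + T (f(T, y) = T - 3 = -3 + T)
t(108, f(11, -2))/80669 = -98/80669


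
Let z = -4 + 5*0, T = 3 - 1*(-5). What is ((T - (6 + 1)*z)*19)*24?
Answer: 16416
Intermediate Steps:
T = 8 (T = 3 + 5 = 8)
z = -4 (z = -4 + 0 = -4)
((T - (6 + 1)*z)*19)*24 = ((8 - (6 + 1)*(-4))*19)*24 = ((8 - 7*(-4))*19)*24 = ((8 - 1*(-28))*19)*24 = ((8 + 28)*19)*24 = (36*19)*24 = 684*24 = 16416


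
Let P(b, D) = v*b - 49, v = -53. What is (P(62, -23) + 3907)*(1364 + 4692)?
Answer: 3464032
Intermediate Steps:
P(b, D) = -49 - 53*b (P(b, D) = -53*b - 49 = -49 - 53*b)
(P(62, -23) + 3907)*(1364 + 4692) = ((-49 - 53*62) + 3907)*(1364 + 4692) = ((-49 - 3286) + 3907)*6056 = (-3335 + 3907)*6056 = 572*6056 = 3464032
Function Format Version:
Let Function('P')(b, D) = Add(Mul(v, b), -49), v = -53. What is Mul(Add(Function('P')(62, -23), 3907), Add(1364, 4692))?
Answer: 3464032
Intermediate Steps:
Function('P')(b, D) = Add(-49, Mul(-53, b)) (Function('P')(b, D) = Add(Mul(-53, b), -49) = Add(-49, Mul(-53, b)))
Mul(Add(Function('P')(62, -23), 3907), Add(1364, 4692)) = Mul(Add(Add(-49, Mul(-53, 62)), 3907), Add(1364, 4692)) = Mul(Add(Add(-49, -3286), 3907), 6056) = Mul(Add(-3335, 3907), 6056) = Mul(572, 6056) = 3464032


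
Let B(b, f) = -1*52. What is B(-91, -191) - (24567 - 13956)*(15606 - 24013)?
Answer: 89206625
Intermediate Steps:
B(b, f) = -52
B(-91, -191) - (24567 - 13956)*(15606 - 24013) = -52 - (24567 - 13956)*(15606 - 24013) = -52 - 10611*(-8407) = -52 - 1*(-89206677) = -52 + 89206677 = 89206625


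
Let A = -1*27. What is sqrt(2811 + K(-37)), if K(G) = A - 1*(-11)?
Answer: sqrt(2795) ≈ 52.868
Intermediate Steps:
A = -27
K(G) = -16 (K(G) = -27 - 1*(-11) = -27 + 11 = -16)
sqrt(2811 + K(-37)) = sqrt(2811 - 16) = sqrt(2795)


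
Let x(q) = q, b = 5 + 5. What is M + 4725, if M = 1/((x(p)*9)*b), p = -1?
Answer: 425249/90 ≈ 4725.0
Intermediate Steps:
b = 10
M = -1/90 (M = 1/(-1*9*10) = 1/(-9*10) = 1/(-90) = -1/90 ≈ -0.011111)
M + 4725 = -1/90 + 4725 = 425249/90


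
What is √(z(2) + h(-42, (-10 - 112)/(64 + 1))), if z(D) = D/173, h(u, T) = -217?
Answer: 3*I*√721583/173 ≈ 14.731*I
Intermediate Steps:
z(D) = D/173 (z(D) = D*(1/173) = D/173)
√(z(2) + h(-42, (-10 - 112)/(64 + 1))) = √((1/173)*2 - 217) = √(2/173 - 217) = √(-37539/173) = 3*I*√721583/173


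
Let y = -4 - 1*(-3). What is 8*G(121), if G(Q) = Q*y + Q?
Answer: 0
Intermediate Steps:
y = -1 (y = -4 + 3 = -1)
G(Q) = 0 (G(Q) = Q*(-1) + Q = -Q + Q = 0)
8*G(121) = 8*0 = 0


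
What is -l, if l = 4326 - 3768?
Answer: -558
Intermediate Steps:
l = 558
-l = -1*558 = -558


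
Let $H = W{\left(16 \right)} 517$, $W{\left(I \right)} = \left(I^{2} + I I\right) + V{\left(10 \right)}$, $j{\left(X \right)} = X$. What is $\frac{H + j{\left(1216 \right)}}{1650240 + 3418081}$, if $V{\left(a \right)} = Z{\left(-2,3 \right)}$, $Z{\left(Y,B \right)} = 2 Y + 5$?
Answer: $\frac{266437}{5068321} \approx 0.052569$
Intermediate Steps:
$Z{\left(Y,B \right)} = 5 + 2 Y$
$V{\left(a \right)} = 1$ ($V{\left(a \right)} = 5 + 2 \left(-2\right) = 5 - 4 = 1$)
$W{\left(I \right)} = 1 + 2 I^{2}$ ($W{\left(I \right)} = \left(I^{2} + I I\right) + 1 = \left(I^{2} + I^{2}\right) + 1 = 2 I^{2} + 1 = 1 + 2 I^{2}$)
$H = 265221$ ($H = \left(1 + 2 \cdot 16^{2}\right) 517 = \left(1 + 2 \cdot 256\right) 517 = \left(1 + 512\right) 517 = 513 \cdot 517 = 265221$)
$\frac{H + j{\left(1216 \right)}}{1650240 + 3418081} = \frac{265221 + 1216}{1650240 + 3418081} = \frac{266437}{5068321}$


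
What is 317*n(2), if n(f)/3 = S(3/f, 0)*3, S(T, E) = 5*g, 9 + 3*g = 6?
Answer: -14265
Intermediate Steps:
g = -1 (g = -3 + (1/3)*6 = -3 + 2 = -1)
S(T, E) = -5 (S(T, E) = 5*(-1) = -5)
n(f) = -45 (n(f) = 3*(-5*3) = 3*(-15) = -45)
317*n(2) = 317*(-45) = -14265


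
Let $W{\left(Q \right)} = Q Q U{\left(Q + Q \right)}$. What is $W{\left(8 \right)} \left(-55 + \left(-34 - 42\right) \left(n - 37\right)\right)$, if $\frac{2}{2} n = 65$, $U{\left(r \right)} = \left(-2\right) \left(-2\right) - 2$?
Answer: $-279424$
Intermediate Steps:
$U{\left(r \right)} = 2$ ($U{\left(r \right)} = 4 - 2 = 2$)
$n = 65$
$W{\left(Q \right)} = 2 Q^{2}$ ($W{\left(Q \right)} = Q Q 2 = Q^{2} \cdot 2 = 2 Q^{2}$)
$W{\left(8 \right)} \left(-55 + \left(-34 - 42\right) \left(n - 37\right)\right) = 2 \cdot 8^{2} \left(-55 + \left(-34 - 42\right) \left(65 - 37\right)\right) = 2 \cdot 64 \left(-55 - 2128\right) = 128 \left(-55 - 2128\right) = 128 \left(-2183\right) = -279424$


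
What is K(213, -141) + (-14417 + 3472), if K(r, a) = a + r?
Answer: -10873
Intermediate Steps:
K(213, -141) + (-14417 + 3472) = (-141 + 213) + (-14417 + 3472) = 72 - 10945 = -10873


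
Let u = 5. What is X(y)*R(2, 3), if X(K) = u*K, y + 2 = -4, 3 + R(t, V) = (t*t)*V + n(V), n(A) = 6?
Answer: -450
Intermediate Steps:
R(t, V) = 3 + V*t**2 (R(t, V) = -3 + ((t*t)*V + 6) = -3 + (t**2*V + 6) = -3 + (V*t**2 + 6) = -3 + (6 + V*t**2) = 3 + V*t**2)
y = -6 (y = -2 - 4 = -6)
X(K) = 5*K
X(y)*R(2, 3) = (5*(-6))*(3 + 3*2**2) = -30*(3 + 3*4) = -30*(3 + 12) = -30*15 = -450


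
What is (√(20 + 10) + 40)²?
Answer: (40 + √30)² ≈ 2068.2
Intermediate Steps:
(√(20 + 10) + 40)² = (√30 + 40)² = (40 + √30)²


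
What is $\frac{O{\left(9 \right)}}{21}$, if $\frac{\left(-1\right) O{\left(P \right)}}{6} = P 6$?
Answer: $- \frac{108}{7} \approx -15.429$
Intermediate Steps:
$O{\left(P \right)} = - 36 P$ ($O{\left(P \right)} = - 6 P 6 = - 6 \cdot 6 P = - 36 P$)
$\frac{O{\left(9 \right)}}{21} = \frac{\left(-36\right) 9}{21} = \frac{1}{21} \left(-324\right) = - \frac{108}{7}$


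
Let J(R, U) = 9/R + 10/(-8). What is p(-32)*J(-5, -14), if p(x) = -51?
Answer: 3111/20 ≈ 155.55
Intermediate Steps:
J(R, U) = -5/4 + 9/R (J(R, U) = 9/R + 10*(-⅛) = 9/R - 5/4 = -5/4 + 9/R)
p(-32)*J(-5, -14) = -51*(-5/4 + 9/(-5)) = -51*(-5/4 + 9*(-⅕)) = -51*(-5/4 - 9/5) = -51*(-61/20) = 3111/20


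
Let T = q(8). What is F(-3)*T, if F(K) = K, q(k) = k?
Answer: -24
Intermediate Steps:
T = 8
F(-3)*T = -3*8 = -24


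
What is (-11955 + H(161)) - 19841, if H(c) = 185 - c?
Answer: -31772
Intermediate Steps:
(-11955 + H(161)) - 19841 = (-11955 + (185 - 1*161)) - 19841 = (-11955 + (185 - 161)) - 19841 = (-11955 + 24) - 19841 = -11931 - 19841 = -31772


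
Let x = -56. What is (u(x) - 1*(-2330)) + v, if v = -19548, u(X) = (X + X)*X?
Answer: -10946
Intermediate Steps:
u(X) = 2*X² (u(X) = (2*X)*X = 2*X²)
(u(x) - 1*(-2330)) + v = (2*(-56)² - 1*(-2330)) - 19548 = (2*3136 + 2330) - 19548 = (6272 + 2330) - 19548 = 8602 - 19548 = -10946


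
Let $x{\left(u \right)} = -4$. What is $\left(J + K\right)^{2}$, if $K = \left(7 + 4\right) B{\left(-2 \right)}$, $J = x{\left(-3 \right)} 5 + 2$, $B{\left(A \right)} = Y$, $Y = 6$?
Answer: $2304$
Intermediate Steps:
$B{\left(A \right)} = 6$
$J = -18$ ($J = \left(-4\right) 5 + 2 = -20 + 2 = -18$)
$K = 66$ ($K = \left(7 + 4\right) 6 = 11 \cdot 6 = 66$)
$\left(J + K\right)^{2} = \left(-18 + 66\right)^{2} = 48^{2} = 2304$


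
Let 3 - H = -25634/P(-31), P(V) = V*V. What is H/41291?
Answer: 28517/39680651 ≈ 0.00071866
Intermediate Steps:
P(V) = V**2
H = 28517/961 (H = 3 - (-25634)/((-31)**2) = 3 - (-25634)/961 = 3 - 1*(-25634/961) = 3 + 25634/961 = 28517/961 ≈ 29.674)
H/41291 = (28517/961)/41291 = (28517/961)*(1/41291) = 28517/39680651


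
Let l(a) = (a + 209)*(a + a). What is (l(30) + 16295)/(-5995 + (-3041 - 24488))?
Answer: -30635/33524 ≈ -0.91382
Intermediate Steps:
l(a) = 2*a*(209 + a) (l(a) = (209 + a)*(2*a) = 2*a*(209 + a))
(l(30) + 16295)/(-5995 + (-3041 - 24488)) = (2*30*(209 + 30) + 16295)/(-5995 + (-3041 - 24488)) = (2*30*239 + 16295)/(-5995 - 27529) = (14340 + 16295)/(-33524) = 30635*(-1/33524) = -30635/33524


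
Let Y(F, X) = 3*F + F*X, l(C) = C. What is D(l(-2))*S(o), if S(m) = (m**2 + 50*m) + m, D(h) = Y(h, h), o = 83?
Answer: -22244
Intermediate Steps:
D(h) = h*(3 + h)
S(m) = m**2 + 51*m
D(l(-2))*S(o) = (-2*(3 - 2))*(83*(51 + 83)) = (-2*1)*(83*134) = -2*11122 = -22244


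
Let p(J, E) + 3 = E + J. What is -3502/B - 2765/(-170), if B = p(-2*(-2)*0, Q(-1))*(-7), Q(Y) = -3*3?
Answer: -9077/357 ≈ -25.426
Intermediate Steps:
Q(Y) = -9
p(J, E) = -3 + E + J (p(J, E) = -3 + (E + J) = -3 + E + J)
B = 84 (B = (-3 - 9 - 2*(-2)*0)*(-7) = (-3 - 9 + 4*0)*(-7) = (-3 - 9 + 0)*(-7) = -12*(-7) = 84)
-3502/B - 2765/(-170) = -3502/84 - 2765/(-170) = -3502*1/84 - 2765*(-1/170) = -1751/42 + 553/34 = -9077/357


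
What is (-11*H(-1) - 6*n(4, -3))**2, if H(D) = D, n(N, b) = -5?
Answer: 1681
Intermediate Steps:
(-11*H(-1) - 6*n(4, -3))**2 = (-11*(-1) - 6*(-5))**2 = (11 + 30)**2 = 41**2 = 1681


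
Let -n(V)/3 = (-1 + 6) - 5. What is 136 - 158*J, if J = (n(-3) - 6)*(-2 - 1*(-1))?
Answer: -812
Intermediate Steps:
n(V) = 0 (n(V) = -3*((-1 + 6) - 5) = -3*(5 - 5) = -3*0 = 0)
J = 6 (J = (0 - 6)*(-2 - 1*(-1)) = -6*(-2 + 1) = -6*(-1) = 6)
136 - 158*J = 136 - 158*6 = 136 - 948 = -812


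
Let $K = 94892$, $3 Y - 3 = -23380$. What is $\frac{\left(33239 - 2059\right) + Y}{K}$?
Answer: $\frac{70163}{284676} \approx 0.24647$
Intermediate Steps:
$Y = - \frac{23377}{3}$ ($Y = 1 + \frac{1}{3} \left(-23380\right) = 1 - \frac{23380}{3} = - \frac{23377}{3} \approx -7792.3$)
$\frac{\left(33239 - 2059\right) + Y}{K} = \frac{\left(33239 - 2059\right) - \frac{23377}{3}}{94892} = \left(31180 - \frac{23377}{3}\right) \frac{1}{94892} = \frac{70163}{3} \cdot \frac{1}{94892} = \frac{70163}{284676}$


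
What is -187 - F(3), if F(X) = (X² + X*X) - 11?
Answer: -194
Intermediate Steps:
F(X) = -11 + 2*X² (F(X) = (X² + X²) - 11 = 2*X² - 11 = -11 + 2*X²)
-187 - F(3) = -187 - (-11 + 2*3²) = -187 - (-11 + 2*9) = -187 - (-11 + 18) = -187 - 1*7 = -187 - 7 = -194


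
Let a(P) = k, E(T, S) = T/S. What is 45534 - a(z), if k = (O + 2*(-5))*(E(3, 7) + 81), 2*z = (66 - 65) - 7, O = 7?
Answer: 320448/7 ≈ 45778.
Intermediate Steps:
z = -3 (z = ((66 - 65) - 7)/2 = (1 - 7)/2 = (1/2)*(-6) = -3)
k = -1710/7 (k = (7 + 2*(-5))*(3/7 + 81) = (7 - 10)*(3*(1/7) + 81) = -3*(3/7 + 81) = -3*570/7 = -1710/7 ≈ -244.29)
a(P) = -1710/7
45534 - a(z) = 45534 - 1*(-1710/7) = 45534 + 1710/7 = 320448/7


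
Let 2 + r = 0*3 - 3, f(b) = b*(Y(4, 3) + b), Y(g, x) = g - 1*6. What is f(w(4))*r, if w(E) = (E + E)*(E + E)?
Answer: -19840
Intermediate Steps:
Y(g, x) = -6 + g (Y(g, x) = g - 6 = -6 + g)
w(E) = 4*E² (w(E) = (2*E)*(2*E) = 4*E²)
f(b) = b*(-2 + b) (f(b) = b*((-6 + 4) + b) = b*(-2 + b))
r = -5 (r = -2 + (0*3 - 3) = -2 + (0 - 3) = -2 - 3 = -5)
f(w(4))*r = ((4*4²)*(-2 + 4*4²))*(-5) = ((4*16)*(-2 + 4*16))*(-5) = (64*(-2 + 64))*(-5) = (64*62)*(-5) = 3968*(-5) = -19840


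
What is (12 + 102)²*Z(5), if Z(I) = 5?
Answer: 64980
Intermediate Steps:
(12 + 102)²*Z(5) = (12 + 102)²*5 = 114²*5 = 12996*5 = 64980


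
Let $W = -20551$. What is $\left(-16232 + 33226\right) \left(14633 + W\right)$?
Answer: $-100570492$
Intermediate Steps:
$\left(-16232 + 33226\right) \left(14633 + W\right) = \left(-16232 + 33226\right) \left(14633 - 20551\right) = 16994 \left(-5918\right) = -100570492$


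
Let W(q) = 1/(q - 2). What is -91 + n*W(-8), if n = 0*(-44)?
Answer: -91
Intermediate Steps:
W(q) = 1/(-2 + q)
n = 0
-91 + n*W(-8) = -91 + 0/(-2 - 8) = -91 + 0/(-10) = -91 + 0*(-⅒) = -91 + 0 = -91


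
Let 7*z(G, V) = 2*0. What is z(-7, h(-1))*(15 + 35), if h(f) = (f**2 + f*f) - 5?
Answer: 0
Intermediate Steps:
h(f) = -5 + 2*f**2 (h(f) = (f**2 + f**2) - 5 = 2*f**2 - 5 = -5 + 2*f**2)
z(G, V) = 0 (z(G, V) = (2*0)/7 = (1/7)*0 = 0)
z(-7, h(-1))*(15 + 35) = 0*(15 + 35) = 0*50 = 0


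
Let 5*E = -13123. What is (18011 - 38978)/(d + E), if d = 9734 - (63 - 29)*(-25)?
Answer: -104835/39797 ≈ -2.6342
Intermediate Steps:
E = -13123/5 (E = (⅕)*(-13123) = -13123/5 ≈ -2624.6)
d = 10584 (d = 9734 - 34*(-25) = 9734 - 1*(-850) = 9734 + 850 = 10584)
(18011 - 38978)/(d + E) = (18011 - 38978)/(10584 - 13123/5) = -20967/39797/5 = -20967*5/39797 = -104835/39797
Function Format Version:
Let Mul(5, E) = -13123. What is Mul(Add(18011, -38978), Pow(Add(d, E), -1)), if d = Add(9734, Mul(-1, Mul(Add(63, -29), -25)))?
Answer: Rational(-104835, 39797) ≈ -2.6342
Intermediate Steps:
E = Rational(-13123, 5) (E = Mul(Rational(1, 5), -13123) = Rational(-13123, 5) ≈ -2624.6)
d = 10584 (d = Add(9734, Mul(-1, Mul(34, -25))) = Add(9734, Mul(-1, -850)) = Add(9734, 850) = 10584)
Mul(Add(18011, -38978), Pow(Add(d, E), -1)) = Mul(Add(18011, -38978), Pow(Add(10584, Rational(-13123, 5)), -1)) = Mul(-20967, Pow(Rational(39797, 5), -1)) = Mul(-20967, Rational(5, 39797)) = Rational(-104835, 39797)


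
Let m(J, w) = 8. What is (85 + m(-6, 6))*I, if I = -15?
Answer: -1395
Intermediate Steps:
(85 + m(-6, 6))*I = (85 + 8)*(-15) = 93*(-15) = -1395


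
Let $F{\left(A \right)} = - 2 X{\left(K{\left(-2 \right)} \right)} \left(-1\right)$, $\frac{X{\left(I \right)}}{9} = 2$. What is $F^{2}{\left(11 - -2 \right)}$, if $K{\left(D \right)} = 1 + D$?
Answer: $1296$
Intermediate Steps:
$X{\left(I \right)} = 18$ ($X{\left(I \right)} = 9 \cdot 2 = 18$)
$F{\left(A \right)} = 36$ ($F{\left(A \right)} = \left(-2\right) 18 \left(-1\right) = \left(-36\right) \left(-1\right) = 36$)
$F^{2}{\left(11 - -2 \right)} = 36^{2} = 1296$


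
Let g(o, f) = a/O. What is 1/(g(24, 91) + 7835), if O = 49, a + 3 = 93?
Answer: 49/384005 ≈ 0.00012760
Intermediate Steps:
a = 90 (a = -3 + 93 = 90)
g(o, f) = 90/49
1/(g(24, 91) + 7835) = 1/(90/49 + 7835) = 1/(384005/49) = 49/384005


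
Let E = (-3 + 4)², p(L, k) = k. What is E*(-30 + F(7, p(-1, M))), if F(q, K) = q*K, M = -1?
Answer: -37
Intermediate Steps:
F(q, K) = K*q
E = 1 (E = 1² = 1)
E*(-30 + F(7, p(-1, M))) = 1*(-30 - 1*7) = 1*(-30 - 7) = 1*(-37) = -37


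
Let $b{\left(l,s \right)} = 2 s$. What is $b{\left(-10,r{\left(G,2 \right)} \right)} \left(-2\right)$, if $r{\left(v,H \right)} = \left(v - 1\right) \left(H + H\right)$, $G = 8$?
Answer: $-112$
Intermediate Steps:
$r{\left(v,H \right)} = 2 H \left(-1 + v\right)$ ($r{\left(v,H \right)} = \left(-1 + v\right) 2 H = 2 H \left(-1 + v\right)$)
$b{\left(-10,r{\left(G,2 \right)} \right)} \left(-2\right) = 2 \cdot 2 \cdot 2 \left(-1 + 8\right) \left(-2\right) = 2 \cdot 2 \cdot 2 \cdot 7 \left(-2\right) = 2 \cdot 28 \left(-2\right) = 56 \left(-2\right) = -112$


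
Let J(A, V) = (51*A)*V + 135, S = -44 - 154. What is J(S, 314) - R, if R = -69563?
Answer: -3101074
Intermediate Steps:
S = -198
J(A, V) = 135 + 51*A*V (J(A, V) = 51*A*V + 135 = 135 + 51*A*V)
J(S, 314) - R = (135 + 51*(-198)*314) - 1*(-69563) = (135 - 3170772) + 69563 = -3170637 + 69563 = -3101074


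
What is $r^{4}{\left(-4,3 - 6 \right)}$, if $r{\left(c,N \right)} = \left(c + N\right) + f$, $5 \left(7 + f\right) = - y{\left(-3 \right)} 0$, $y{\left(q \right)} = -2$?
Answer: $38416$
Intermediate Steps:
$f = -7$ ($f = -7 + \frac{\left(-1\right) \left(\left(-2\right) 0\right)}{5} = -7 + \frac{\left(-1\right) 0}{5} = -7 + \frac{1}{5} \cdot 0 = -7 + 0 = -7$)
$r{\left(c,N \right)} = -7 + N + c$ ($r{\left(c,N \right)} = \left(c + N\right) - 7 = \left(N + c\right) - 7 = -7 + N + c$)
$r^{4}{\left(-4,3 - 6 \right)} = \left(-7 + \left(3 - 6\right) - 4\right)^{4} = \left(-7 - 3 - 4\right)^{4} = \left(-14\right)^{4} = 38416$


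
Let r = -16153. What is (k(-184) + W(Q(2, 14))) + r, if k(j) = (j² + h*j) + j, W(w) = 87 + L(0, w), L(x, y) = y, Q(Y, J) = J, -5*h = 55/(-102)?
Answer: 897608/51 ≈ 17600.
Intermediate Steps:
h = 11/102 (h = -11/(-102) = -11*(-1)/102 = -⅕*(-55/102) = 11/102 ≈ 0.10784)
W(w) = 87 + w
k(j) = j² + 113*j/102 (k(j) = (j² + 11*j/102) + j = j² + 113*j/102)
(k(-184) + W(Q(2, 14))) + r = ((1/102)*(-184)*(113 + 102*(-184)) + (87 + 14)) - 16153 = ((1/102)*(-184)*(113 - 18768) + 101) - 16153 = ((1/102)*(-184)*(-18655) + 101) - 16153 = (1716260/51 + 101) - 16153 = 1721411/51 - 16153 = 897608/51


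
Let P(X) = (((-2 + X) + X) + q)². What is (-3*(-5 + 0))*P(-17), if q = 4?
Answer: 15360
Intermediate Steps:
P(X) = (2 + 2*X)² (P(X) = (((-2 + X) + X) + 4)² = ((-2 + 2*X) + 4)² = (2 + 2*X)²)
(-3*(-5 + 0))*P(-17) = (-3*(-5 + 0))*(4*(1 - 17)²) = (-3*(-5))*(4*(-16)²) = 15*(4*256) = 15*1024 = 15360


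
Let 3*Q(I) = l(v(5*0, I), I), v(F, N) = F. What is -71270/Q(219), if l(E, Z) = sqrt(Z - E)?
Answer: -71270*sqrt(219)/73 ≈ -14448.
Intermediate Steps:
Q(I) = sqrt(I)/3 (Q(I) = sqrt(I - 5*0)/3 = sqrt(I - 1*0)/3 = sqrt(I + 0)/3 = sqrt(I)/3)
-71270/Q(219) = -71270*sqrt(219)/73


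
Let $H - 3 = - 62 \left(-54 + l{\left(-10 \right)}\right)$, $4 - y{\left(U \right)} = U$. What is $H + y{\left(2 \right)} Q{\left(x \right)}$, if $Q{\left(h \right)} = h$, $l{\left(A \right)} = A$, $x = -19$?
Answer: $3933$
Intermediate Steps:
$y{\left(U \right)} = 4 - U$
$H = 3971$ ($H = 3 - 62 \left(-54 - 10\right) = 3 - -3968 = 3 + 3968 = 3971$)
$H + y{\left(2 \right)} Q{\left(x \right)} = 3971 + \left(4 - 2\right) \left(-19\right) = 3971 + 2 \left(-19\right) = 3971 - 38 = 3933$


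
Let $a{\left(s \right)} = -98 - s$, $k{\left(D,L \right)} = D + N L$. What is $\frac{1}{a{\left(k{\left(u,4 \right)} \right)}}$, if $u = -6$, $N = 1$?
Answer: $- \frac{1}{96} \approx -0.010417$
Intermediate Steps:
$k{\left(D,L \right)} = D + L$ ($k{\left(D,L \right)} = D + 1 L = D + L$)
$\frac{1}{a{\left(k{\left(u,4 \right)} \right)}} = \frac{1}{-98 - \left(-6 + 4\right)} = \frac{1}{-98 - -2} = \frac{1}{-98 + 2} = \frac{1}{-96} = - \frac{1}{96}$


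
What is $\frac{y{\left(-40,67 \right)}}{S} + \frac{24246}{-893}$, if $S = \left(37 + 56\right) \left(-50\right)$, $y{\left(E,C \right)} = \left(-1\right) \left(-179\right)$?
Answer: $- \frac{112903747}{4152450} \approx -27.19$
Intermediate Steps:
$y{\left(E,C \right)} = 179$
$S = -4650$ ($S = 93 \left(-50\right) = -4650$)
$\frac{y{\left(-40,67 \right)}}{S} + \frac{24246}{-893} = \frac{179}{-4650} + \frac{24246}{-893} = 179 \left(- \frac{1}{4650}\right) + 24246 \left(- \frac{1}{893}\right) = - \frac{179}{4650} - \frac{24246}{893} = - \frac{112903747}{4152450}$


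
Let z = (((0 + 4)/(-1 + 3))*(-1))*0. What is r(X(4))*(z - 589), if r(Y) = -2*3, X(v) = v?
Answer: 3534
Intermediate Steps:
z = 0 (z = ((4/2)*(-1))*0 = ((4*(½))*(-1))*0 = (2*(-1))*0 = -2*0 = 0)
r(Y) = -6
r(X(4))*(z - 589) = -6*(0 - 589) = -6*(-589) = 3534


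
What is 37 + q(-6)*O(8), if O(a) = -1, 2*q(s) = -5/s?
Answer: 439/12 ≈ 36.583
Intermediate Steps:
q(s) = -5/(2*s) (q(s) = (-5/s)/2 = -5/(2*s))
37 + q(-6)*O(8) = 37 - 5/2/(-6)*(-1) = 37 - 5/2*(-⅙)*(-1) = 37 + (5/12)*(-1) = 37 - 5/12 = 439/12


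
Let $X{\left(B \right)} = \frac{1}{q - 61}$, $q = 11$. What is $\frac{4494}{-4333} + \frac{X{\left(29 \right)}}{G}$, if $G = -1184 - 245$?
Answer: $- \frac{45870281}{44227550} \approx -1.0371$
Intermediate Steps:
$G = -1429$ ($G = -1184 - 245 = -1429$)
$X{\left(B \right)} = - \frac{1}{50}$ ($X{\left(B \right)} = \frac{1}{11 - 61} = \frac{1}{-50} = - \frac{1}{50}$)
$\frac{4494}{-4333} + \frac{X{\left(29 \right)}}{G} = \frac{4494}{-4333} - \frac{1}{50 \left(-1429\right)} = 4494 \left(- \frac{1}{4333}\right) - - \frac{1}{71450} = - \frac{642}{619} + \frac{1}{71450} = - \frac{45870281}{44227550}$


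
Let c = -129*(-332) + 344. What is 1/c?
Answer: 1/43172 ≈ 2.3163e-5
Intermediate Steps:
c = 43172 (c = 42828 + 344 = 43172)
1/c = 1/43172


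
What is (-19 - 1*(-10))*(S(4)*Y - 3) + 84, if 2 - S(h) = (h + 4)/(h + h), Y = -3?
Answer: 138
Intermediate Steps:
S(h) = 2 - (4 + h)/(2*h) (S(h) = 2 - (h + 4)/(h + h) = 2 - (4 + h)/(2*h))
(-19 - 1*(-10))*(S(4)*Y - 3) + 84 = (-19 - 1*(-10))*((3/2 - 2/4)*(-3) - 3) + 84 = (-19 + 10)*((3/2 - 2*¼)*(-3) - 3) + 84 = -9*((3/2 - ½)*(-3) - 3) + 84 = -9*(1*(-3) - 3) + 84 = -9*(-3 - 3) + 84 = -9*(-6) + 84 = 54 + 84 = 138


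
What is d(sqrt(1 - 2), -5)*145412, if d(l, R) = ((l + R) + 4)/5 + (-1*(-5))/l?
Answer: -145412/5 - 3489888*I/5 ≈ -29082.0 - 6.9798e+5*I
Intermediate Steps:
d(l, R) = 4/5 + 5/l + R/5 + l/5 (d(l, R) = ((R + l) + 4)*(1/5) + 5/l = (4 + R + l)*(1/5) + 5/l = (4/5 + R/5 + l/5) + 5/l = 4/5 + 5/l + R/5 + l/5)
d(sqrt(1 - 2), -5)*145412 = ((25 + sqrt(1 - 2)*(4 - 5 + sqrt(1 - 2)))/(5*(sqrt(1 - 2))))*145412 = ((25 + sqrt(-1)*(4 - 5 + sqrt(-1)))/(5*(sqrt(-1))))*145412 = ((25 + I*(4 - 5 + I))/(5*I))*145412 = ((-I)*(25 + I*(-1 + I))/5)*145412 = -I*(25 + I*(-1 + I))/5*145412 = -145412*I*(25 + I*(-1 + I))/5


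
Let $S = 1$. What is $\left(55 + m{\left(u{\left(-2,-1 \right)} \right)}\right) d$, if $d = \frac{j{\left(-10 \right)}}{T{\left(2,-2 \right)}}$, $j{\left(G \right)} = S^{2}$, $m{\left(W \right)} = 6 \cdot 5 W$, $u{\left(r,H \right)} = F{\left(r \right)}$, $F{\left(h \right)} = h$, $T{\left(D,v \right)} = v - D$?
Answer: $\frac{5}{4} \approx 1.25$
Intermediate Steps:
$u{\left(r,H \right)} = r$
$m{\left(W \right)} = 30 W$
$j{\left(G \right)} = 1$ ($j{\left(G \right)} = 1^{2} = 1$)
$d = - \frac{1}{4}$ ($d = 1 \frac{1}{-2 - 2} = 1 \frac{1}{-4} = 1 \left(- \frac{1}{4}\right) = - \frac{1}{4} \approx -0.25$)
$\left(55 + m{\left(u{\left(-2,-1 \right)} \right)}\right) d = \left(55 + 30 \left(-2\right)\right) \left(- \frac{1}{4}\right) = \left(55 - 60\right) \left(- \frac{1}{4}\right) = \left(-5\right) \left(- \frac{1}{4}\right) = \frac{5}{4}$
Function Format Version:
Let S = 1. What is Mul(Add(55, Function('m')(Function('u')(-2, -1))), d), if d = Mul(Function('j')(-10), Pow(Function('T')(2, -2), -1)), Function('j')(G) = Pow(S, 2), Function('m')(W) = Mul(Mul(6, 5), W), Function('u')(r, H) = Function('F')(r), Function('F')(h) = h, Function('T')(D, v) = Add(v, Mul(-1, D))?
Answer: Rational(5, 4) ≈ 1.2500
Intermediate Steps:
Function('u')(r, H) = r
Function('m')(W) = Mul(30, W)
Function('j')(G) = 1 (Function('j')(G) = Pow(1, 2) = 1)
d = Rational(-1, 4) (d = Mul(1, Pow(Add(-2, Mul(-1, 2)), -1)) = Mul(1, Pow(Add(-2, -2), -1)) = Mul(1, Pow(-4, -1)) = Mul(1, Rational(-1, 4)) = Rational(-1, 4) ≈ -0.25000)
Mul(Add(55, Function('m')(Function('u')(-2, -1))), d) = Mul(Add(55, Mul(30, -2)), Rational(-1, 4)) = Mul(Add(55, -60), Rational(-1, 4)) = Mul(-5, Rational(-1, 4)) = Rational(5, 4)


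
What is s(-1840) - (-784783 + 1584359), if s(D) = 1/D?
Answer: -1471219841/1840 ≈ -7.9958e+5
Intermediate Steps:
s(-1840) - (-784783 + 1584359) = 1/(-1840) - (-784783 + 1584359) = -1/1840 - 1*799576 = -1/1840 - 799576 = -1471219841/1840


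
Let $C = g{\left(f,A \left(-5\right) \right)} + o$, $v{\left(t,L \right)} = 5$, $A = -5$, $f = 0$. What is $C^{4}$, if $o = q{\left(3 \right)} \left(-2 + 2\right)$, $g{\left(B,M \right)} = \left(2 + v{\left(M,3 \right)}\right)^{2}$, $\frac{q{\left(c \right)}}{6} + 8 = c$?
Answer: $5764801$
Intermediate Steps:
$q{\left(c \right)} = -48 + 6 c$
$g{\left(B,M \right)} = 49$ ($g{\left(B,M \right)} = \left(2 + 5\right)^{2} = 7^{2} = 49$)
$o = 0$ ($o = \left(-48 + 6 \cdot 3\right) \left(-2 + 2\right) = \left(-48 + 18\right) 0 = \left(-30\right) 0 = 0$)
$C = 49$ ($C = 49 + 0 = 49$)
$C^{4} = 49^{4} = 5764801$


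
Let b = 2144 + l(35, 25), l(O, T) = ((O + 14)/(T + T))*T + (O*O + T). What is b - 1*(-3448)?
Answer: 13733/2 ≈ 6866.5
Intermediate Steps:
l(O, T) = 7 + T + O² + O/2 (l(O, T) = ((14 + O)/((2*T)))*T + (O² + T) = ((14 + O)*(1/(2*T)))*T + (T + O²) = ((14 + O)/(2*T))*T + (T + O²) = (7 + O/2) + (T + O²) = 7 + T + O² + O/2)
b = 6837/2 (b = 2144 + (7 + 25 + 35² + (½)*35) = 2144 + (7 + 25 + 1225 + 35/2) = 2144 + 2549/2 = 6837/2 ≈ 3418.5)
b - 1*(-3448) = 6837/2 - 1*(-3448) = 6837/2 + 3448 = 13733/2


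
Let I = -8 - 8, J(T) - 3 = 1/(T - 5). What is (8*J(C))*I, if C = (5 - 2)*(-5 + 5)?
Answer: -1792/5 ≈ -358.40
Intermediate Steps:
C = 0 (C = 3*0 = 0)
J(T) = 3 + 1/(-5 + T) (J(T) = 3 + 1/(T - 5) = 3 + 1/(-5 + T))
I = -16
(8*J(C))*I = (8*((-14 + 3*0)/(-5 + 0)))*(-16) = (8*((-14 + 0)/(-5)))*(-16) = (8*(-⅕*(-14)))*(-16) = (8*(14/5))*(-16) = (112/5)*(-16) = -1792/5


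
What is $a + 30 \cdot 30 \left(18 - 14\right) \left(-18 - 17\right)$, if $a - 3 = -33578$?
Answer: $-159575$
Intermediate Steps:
$a = -33575$ ($a = 3 - 33578 = -33575$)
$a + 30 \cdot 30 \left(18 - 14\right) \left(-18 - 17\right) = -33575 + 30 \cdot 30 \left(18 - 14\right) \left(-18 - 17\right) = -33575 + 900 \cdot 4 \left(-35\right) = -33575 + 900 \left(-140\right) = -33575 - 126000 = -159575$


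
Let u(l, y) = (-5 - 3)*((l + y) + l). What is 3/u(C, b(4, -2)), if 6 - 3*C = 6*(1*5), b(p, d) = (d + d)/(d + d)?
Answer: 1/40 ≈ 0.025000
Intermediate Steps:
b(p, d) = 1 (b(p, d) = (2*d)/((2*d)) = (2*d)*(1/(2*d)) = 1)
C = -8 (C = 2 - 2*1*5 = 2 - 2*5 = 2 - 1/3*30 = 2 - 10 = -8)
u(l, y) = -16*l - 8*y (u(l, y) = -8*(y + 2*l) = -16*l - 8*y)
3/u(C, b(4, -2)) = 3/(-16*(-8) - 8*1) = 3/(128 - 8) = 3/120 = 3*(1/120) = 1/40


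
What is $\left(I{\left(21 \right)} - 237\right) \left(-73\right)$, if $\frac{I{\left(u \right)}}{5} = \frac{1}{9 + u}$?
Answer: $\frac{103733}{6} \approx 17289.0$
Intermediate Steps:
$I{\left(u \right)} = \frac{5}{9 + u}$
$\left(I{\left(21 \right)} - 237\right) \left(-73\right) = \left(\frac{5}{9 + 21} - 237\right) \left(-73\right) = \left(\frac{5}{30} - 237\right) \left(-73\right) = \left(5 \cdot \frac{1}{30} - 237\right) \left(-73\right) = \left(\frac{1}{6} - 237\right) \left(-73\right) = \left(- \frac{1421}{6}\right) \left(-73\right) = \frac{103733}{6}$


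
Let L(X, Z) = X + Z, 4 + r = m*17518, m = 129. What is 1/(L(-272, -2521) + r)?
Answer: 1/2257025 ≈ 4.4306e-7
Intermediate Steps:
r = 2259818 (r = -4 + 129*17518 = -4 + 2259822 = 2259818)
1/(L(-272, -2521) + r) = 1/((-272 - 2521) + 2259818) = 1/(-2793 + 2259818) = 1/2257025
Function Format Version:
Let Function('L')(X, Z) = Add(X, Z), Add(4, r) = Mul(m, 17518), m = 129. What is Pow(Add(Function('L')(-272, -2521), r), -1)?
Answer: Rational(1, 2257025) ≈ 4.4306e-7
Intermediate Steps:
r = 2259818 (r = Add(-4, Mul(129, 17518)) = Add(-4, 2259822) = 2259818)
Pow(Add(Function('L')(-272, -2521), r), -1) = Pow(Add(Add(-272, -2521), 2259818), -1) = Pow(Add(-2793, 2259818), -1) = Pow(2257025, -1) = Rational(1, 2257025)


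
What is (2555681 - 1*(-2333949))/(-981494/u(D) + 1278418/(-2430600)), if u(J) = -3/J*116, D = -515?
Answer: -172328652831000/51191433034811 ≈ -3.3664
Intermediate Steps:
u(J) = -348/J
(2555681 - 1*(-2333949))/(-981494/u(D) + 1278418/(-2430600)) = (2555681 - 1*(-2333949))/(-981494/((-348/(-515))) + 1278418/(-2430600)) = (2555681 + 2333949)/(-981494/((-348*(-1/515))) + 1278418*(-1/2430600)) = 4889630/(-981494/348/515 - 639209/1215300) = 4889630/(-981494*515/348 - 639209/1215300) = 4889630/(-252734705/174 - 639209/1215300) = 4889630/(-51191433034811/35243700) = 4889630*(-35243700/51191433034811) = -172328652831000/51191433034811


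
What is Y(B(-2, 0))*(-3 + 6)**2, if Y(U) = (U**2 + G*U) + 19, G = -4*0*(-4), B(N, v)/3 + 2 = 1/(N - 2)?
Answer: 9297/16 ≈ 581.06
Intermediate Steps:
B(N, v) = -6 + 3/(-2 + N) (B(N, v) = -6 + 3/(N - 2) = -6 + 3/(-2 + N))
G = 0 (G = 0*(-4) = 0)
Y(U) = 19 + U**2 (Y(U) = (U**2 + 0*U) + 19 = (U**2 + 0) + 19 = U**2 + 19 = 19 + U**2)
Y(B(-2, 0))*(-3 + 6)**2 = (19 + (3*(5 - 2*(-2))/(-2 - 2))**2)*(-3 + 6)**2 = (19 + (3*(5 + 4)/(-4))**2)*3**2 = (19 + (3*(-1/4)*9)**2)*9 = (19 + (-27/4)**2)*9 = (19 + 729/16)*9 = (1033/16)*9 = 9297/16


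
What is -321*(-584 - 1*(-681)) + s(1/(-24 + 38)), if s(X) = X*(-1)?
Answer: -435919/14 ≈ -31137.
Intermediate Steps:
s(X) = -X
-321*(-584 - 1*(-681)) + s(1/(-24 + 38)) = -321*(-584 - 1*(-681)) - 1/(-24 + 38) = -321*(-584 + 681) - 1/14 = -321*97 - 1*1/14 = -31137 - 1/14 = -435919/14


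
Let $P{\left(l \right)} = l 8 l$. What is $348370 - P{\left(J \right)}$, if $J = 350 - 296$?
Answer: $325042$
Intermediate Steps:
$J = 54$
$P{\left(l \right)} = 8 l^{2}$ ($P{\left(l \right)} = 8 l l = 8 l^{2}$)
$348370 - P{\left(J \right)} = 348370 - 8 \cdot 54^{2} = 348370 - 8 \cdot 2916 = 348370 - 23328 = 325042$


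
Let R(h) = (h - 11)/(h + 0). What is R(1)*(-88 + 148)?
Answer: -600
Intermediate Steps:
R(h) = (-11 + h)/h
R(1)*(-88 + 148) = ((-11 + 1)/1)*(-88 + 148) = (1*(-10))*60 = -10*60 = -600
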